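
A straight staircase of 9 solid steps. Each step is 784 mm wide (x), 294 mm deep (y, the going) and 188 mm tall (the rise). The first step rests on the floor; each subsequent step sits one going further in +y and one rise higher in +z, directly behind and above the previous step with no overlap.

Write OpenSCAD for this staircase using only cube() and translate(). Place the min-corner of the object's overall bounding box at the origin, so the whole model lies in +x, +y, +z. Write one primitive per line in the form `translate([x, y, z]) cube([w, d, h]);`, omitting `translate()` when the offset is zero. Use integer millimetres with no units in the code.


cube([784, 294, 188]);
translate([0, 294, 188]) cube([784, 294, 188]);
translate([0, 588, 376]) cube([784, 294, 188]);
translate([0, 882, 564]) cube([784, 294, 188]);
translate([0, 1176, 752]) cube([784, 294, 188]);
translate([0, 1470, 940]) cube([784, 294, 188]);
translate([0, 1764, 1128]) cube([784, 294, 188]);
translate([0, 2058, 1316]) cube([784, 294, 188]);
translate([0, 2352, 1504]) cube([784, 294, 188]);


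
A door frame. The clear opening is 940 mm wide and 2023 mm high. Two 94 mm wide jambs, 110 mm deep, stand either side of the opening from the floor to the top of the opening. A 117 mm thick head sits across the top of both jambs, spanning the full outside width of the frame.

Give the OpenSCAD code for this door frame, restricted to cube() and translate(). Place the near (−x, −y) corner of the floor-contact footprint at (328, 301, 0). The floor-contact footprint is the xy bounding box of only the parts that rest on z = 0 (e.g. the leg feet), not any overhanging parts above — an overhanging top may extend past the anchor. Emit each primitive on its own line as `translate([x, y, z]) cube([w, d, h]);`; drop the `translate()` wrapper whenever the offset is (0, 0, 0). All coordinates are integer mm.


translate([328, 301, 0]) cube([94, 110, 2023]);
translate([1362, 301, 0]) cube([94, 110, 2023]);
translate([328, 301, 2023]) cube([1128, 110, 117]);


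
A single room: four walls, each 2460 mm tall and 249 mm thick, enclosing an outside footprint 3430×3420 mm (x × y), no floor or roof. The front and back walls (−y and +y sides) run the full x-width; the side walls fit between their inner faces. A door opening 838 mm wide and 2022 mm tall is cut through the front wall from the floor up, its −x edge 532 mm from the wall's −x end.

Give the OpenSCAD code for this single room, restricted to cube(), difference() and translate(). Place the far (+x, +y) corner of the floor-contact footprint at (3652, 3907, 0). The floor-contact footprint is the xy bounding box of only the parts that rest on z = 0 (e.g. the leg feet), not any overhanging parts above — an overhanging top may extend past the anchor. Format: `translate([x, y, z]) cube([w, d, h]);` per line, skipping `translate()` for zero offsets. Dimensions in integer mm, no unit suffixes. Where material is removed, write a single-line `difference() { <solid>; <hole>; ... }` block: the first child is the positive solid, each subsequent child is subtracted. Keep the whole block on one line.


difference() { translate([222, 487, 0]) cube([3430, 249, 2460]); translate([754, 487, 0]) cube([838, 249, 2022]); }
translate([222, 3658, 0]) cube([3430, 249, 2460]);
translate([222, 736, 0]) cube([249, 2922, 2460]);
translate([3403, 736, 0]) cube([249, 2922, 2460]);


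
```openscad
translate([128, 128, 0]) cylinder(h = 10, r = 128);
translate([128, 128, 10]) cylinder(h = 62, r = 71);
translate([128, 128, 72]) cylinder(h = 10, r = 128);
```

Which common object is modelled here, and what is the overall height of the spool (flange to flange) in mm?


A spool. The overall height is 82 mm.

Three coaxial cylinders, large–small–large — a spool. Two 10 mm flanges and a 62 mm core give 10 + 62 + 10 = 82 mm.


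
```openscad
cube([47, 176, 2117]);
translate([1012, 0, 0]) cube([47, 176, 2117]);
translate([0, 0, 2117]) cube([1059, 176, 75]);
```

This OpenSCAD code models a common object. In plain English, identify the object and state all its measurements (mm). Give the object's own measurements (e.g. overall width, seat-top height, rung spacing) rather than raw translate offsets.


A door frame. The clear opening is 965 mm wide and 2117 mm high. Two 47 mm wide jambs, 176 mm deep, stand either side of the opening from the floor to the top of the opening. A 75 mm thick head sits across the top of both jambs, spanning the full outside width of the frame.


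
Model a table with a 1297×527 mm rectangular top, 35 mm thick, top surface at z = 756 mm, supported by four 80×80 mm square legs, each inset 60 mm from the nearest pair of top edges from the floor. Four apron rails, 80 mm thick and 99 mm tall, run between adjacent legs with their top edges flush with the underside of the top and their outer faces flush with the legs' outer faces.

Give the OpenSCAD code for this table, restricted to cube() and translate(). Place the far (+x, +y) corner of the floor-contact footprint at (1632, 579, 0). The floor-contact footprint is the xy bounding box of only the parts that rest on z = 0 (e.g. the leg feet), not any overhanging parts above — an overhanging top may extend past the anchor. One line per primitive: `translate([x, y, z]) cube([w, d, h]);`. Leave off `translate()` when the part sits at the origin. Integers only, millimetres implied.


// leg_h = 756 - 35 = 721
// apron z = 721 - 99 = 622
translate([395, 112, 721]) cube([1297, 527, 35]);
translate([455, 172, 0]) cube([80, 80, 721]);
translate([1552, 172, 0]) cube([80, 80, 721]);
translate([455, 499, 0]) cube([80, 80, 721]);
translate([1552, 499, 0]) cube([80, 80, 721]);
translate([535, 172, 622]) cube([1017, 80, 99]);
translate([535, 499, 622]) cube([1017, 80, 99]);
translate([455, 252, 622]) cube([80, 247, 99]);
translate([1552, 252, 622]) cube([80, 247, 99]);


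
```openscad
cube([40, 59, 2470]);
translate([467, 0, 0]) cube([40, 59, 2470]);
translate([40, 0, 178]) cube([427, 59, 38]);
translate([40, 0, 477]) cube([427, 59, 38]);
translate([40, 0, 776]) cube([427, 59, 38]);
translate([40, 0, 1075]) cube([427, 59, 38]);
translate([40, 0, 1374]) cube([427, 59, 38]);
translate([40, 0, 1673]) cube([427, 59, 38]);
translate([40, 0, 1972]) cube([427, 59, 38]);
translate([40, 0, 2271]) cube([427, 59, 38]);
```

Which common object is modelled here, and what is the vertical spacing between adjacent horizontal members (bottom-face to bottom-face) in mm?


A ladder. The rung spacing is 299 mm.

Two tall 40×59 posts with 8 short bars between them — a ladder. Adjacent rungs sit at z = 178 and z = 477, so the spacing is 477 − 178 = 299 mm.


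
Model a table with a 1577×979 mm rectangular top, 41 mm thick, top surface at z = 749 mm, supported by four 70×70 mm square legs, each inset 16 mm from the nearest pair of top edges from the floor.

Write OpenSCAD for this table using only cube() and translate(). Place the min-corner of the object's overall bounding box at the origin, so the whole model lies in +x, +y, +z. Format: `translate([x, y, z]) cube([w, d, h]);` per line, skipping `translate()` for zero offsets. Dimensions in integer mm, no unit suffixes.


translate([0, 0, 708]) cube([1577, 979, 41]);
translate([16, 16, 0]) cube([70, 70, 708]);
translate([1491, 16, 0]) cube([70, 70, 708]);
translate([16, 893, 0]) cube([70, 70, 708]);
translate([1491, 893, 0]) cube([70, 70, 708]);


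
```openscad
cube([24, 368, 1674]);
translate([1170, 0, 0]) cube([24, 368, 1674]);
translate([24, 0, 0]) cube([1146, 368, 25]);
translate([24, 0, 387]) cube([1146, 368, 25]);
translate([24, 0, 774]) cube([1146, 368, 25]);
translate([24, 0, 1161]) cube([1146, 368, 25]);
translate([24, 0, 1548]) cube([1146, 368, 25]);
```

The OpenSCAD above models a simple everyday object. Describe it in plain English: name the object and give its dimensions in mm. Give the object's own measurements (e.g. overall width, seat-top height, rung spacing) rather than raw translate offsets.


An open bookshelf. Two side panels, each 24 mm thick, 368 mm deep and 1674 mm tall, stand 1194 mm apart (outside-to-outside). Between them sit 5 shelves, each 25 mm thick and 368 mm deep, spanning the full gap between the sides. The bottom shelf rests on the floor (its underside at z = 0) and the clear gap between one shelf's top and the next shelf's underside is 362 mm.


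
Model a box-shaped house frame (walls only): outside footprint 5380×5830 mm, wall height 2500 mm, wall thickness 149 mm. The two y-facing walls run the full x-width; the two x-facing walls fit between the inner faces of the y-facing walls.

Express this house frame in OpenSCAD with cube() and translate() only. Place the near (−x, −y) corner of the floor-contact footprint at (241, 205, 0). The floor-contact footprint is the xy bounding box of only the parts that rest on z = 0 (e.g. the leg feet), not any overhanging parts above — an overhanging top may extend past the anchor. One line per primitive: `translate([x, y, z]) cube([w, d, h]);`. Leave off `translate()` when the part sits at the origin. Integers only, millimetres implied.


translate([241, 205, 0]) cube([5380, 149, 2500]);
translate([241, 5886, 0]) cube([5380, 149, 2500]);
translate([241, 354, 0]) cube([149, 5532, 2500]);
translate([5472, 354, 0]) cube([149, 5532, 2500]);


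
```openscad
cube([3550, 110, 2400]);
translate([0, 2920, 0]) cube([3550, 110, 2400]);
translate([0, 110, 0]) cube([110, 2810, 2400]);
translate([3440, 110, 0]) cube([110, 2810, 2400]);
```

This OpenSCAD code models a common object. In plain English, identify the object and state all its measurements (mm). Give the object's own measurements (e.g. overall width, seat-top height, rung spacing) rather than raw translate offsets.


The wall frame of a small rectangular building: four walls, each 2400 mm tall and 110 mm thick, enclosing a footprint 3550 mm (x) by 3030 mm (y) outside-to-outside, with no floor or roof. The front and back walls (the −y and +y sides) span the full width; the two side walls fit between them.


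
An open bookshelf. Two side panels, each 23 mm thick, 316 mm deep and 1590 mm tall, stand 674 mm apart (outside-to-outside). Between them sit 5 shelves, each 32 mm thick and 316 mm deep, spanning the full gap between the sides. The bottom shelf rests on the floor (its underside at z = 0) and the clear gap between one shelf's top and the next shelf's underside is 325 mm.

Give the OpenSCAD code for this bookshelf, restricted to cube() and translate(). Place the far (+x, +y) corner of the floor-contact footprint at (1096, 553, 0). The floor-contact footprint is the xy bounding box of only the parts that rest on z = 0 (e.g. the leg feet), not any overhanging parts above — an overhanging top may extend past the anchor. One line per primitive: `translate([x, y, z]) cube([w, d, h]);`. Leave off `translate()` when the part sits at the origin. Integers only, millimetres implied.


translate([422, 237, 0]) cube([23, 316, 1590]);
translate([1073, 237, 0]) cube([23, 316, 1590]);
translate([445, 237, 0]) cube([628, 316, 32]);
translate([445, 237, 357]) cube([628, 316, 32]);
translate([445, 237, 714]) cube([628, 316, 32]);
translate([445, 237, 1071]) cube([628, 316, 32]);
translate([445, 237, 1428]) cube([628, 316, 32]);


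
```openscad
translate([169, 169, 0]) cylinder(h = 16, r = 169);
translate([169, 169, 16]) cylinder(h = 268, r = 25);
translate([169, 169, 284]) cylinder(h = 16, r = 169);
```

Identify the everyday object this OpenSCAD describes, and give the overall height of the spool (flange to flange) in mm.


A spool. The overall height is 300 mm.

Three coaxial cylinders, large–small–large — a spool. Two 16 mm flanges and a 268 mm core give 16 + 268 + 16 = 300 mm.


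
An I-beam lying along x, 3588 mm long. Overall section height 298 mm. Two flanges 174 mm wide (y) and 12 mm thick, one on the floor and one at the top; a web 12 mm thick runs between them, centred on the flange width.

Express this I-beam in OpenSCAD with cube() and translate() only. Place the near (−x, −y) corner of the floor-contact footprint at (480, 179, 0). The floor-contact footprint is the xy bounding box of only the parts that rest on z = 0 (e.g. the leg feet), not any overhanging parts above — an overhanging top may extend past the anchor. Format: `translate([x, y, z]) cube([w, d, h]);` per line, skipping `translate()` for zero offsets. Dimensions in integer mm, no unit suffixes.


translate([480, 179, 0]) cube([3588, 174, 12]);
translate([480, 260, 12]) cube([3588, 12, 274]);
translate([480, 179, 286]) cube([3588, 174, 12]);


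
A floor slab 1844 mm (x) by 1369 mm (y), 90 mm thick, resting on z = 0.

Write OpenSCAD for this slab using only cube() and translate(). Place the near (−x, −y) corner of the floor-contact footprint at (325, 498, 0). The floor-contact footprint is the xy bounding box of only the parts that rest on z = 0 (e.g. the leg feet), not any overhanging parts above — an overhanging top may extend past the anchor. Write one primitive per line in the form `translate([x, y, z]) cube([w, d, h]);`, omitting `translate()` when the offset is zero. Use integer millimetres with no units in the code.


translate([325, 498, 0]) cube([1844, 1369, 90]);


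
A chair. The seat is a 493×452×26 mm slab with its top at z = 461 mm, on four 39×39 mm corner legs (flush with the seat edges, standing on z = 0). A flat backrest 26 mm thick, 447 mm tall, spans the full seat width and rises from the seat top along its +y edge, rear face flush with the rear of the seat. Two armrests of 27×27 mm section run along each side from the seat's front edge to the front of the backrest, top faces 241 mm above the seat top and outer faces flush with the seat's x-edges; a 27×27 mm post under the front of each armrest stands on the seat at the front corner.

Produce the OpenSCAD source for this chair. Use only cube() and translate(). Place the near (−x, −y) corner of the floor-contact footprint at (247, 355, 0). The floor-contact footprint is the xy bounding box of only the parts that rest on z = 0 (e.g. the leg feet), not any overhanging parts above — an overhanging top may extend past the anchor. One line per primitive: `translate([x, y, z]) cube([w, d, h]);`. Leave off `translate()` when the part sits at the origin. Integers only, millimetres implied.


translate([247, 355, 435]) cube([493, 452, 26]);
translate([247, 355, 0]) cube([39, 39, 435]);
translate([701, 355, 0]) cube([39, 39, 435]);
translate([247, 768, 0]) cube([39, 39, 435]);
translate([701, 768, 0]) cube([39, 39, 435]);
translate([247, 781, 461]) cube([493, 26, 447]);
translate([247, 355, 675]) cube([27, 426, 27]);
translate([713, 355, 675]) cube([27, 426, 27]);
translate([247, 355, 461]) cube([27, 27, 214]);
translate([713, 355, 461]) cube([27, 27, 214]);


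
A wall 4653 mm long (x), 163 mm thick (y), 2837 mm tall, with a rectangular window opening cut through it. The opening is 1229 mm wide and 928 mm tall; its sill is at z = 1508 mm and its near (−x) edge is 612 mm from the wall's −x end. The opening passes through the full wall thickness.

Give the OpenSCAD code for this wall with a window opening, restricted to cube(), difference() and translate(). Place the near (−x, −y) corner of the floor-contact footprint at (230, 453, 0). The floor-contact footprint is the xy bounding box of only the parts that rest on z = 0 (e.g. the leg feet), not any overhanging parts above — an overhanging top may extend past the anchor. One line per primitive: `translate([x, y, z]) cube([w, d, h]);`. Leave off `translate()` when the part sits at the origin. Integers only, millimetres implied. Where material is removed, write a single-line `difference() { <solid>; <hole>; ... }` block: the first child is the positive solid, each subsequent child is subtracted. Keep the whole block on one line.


difference() { translate([230, 453, 0]) cube([4653, 163, 2837]); translate([842, 453, 1508]) cube([1229, 163, 928]); }


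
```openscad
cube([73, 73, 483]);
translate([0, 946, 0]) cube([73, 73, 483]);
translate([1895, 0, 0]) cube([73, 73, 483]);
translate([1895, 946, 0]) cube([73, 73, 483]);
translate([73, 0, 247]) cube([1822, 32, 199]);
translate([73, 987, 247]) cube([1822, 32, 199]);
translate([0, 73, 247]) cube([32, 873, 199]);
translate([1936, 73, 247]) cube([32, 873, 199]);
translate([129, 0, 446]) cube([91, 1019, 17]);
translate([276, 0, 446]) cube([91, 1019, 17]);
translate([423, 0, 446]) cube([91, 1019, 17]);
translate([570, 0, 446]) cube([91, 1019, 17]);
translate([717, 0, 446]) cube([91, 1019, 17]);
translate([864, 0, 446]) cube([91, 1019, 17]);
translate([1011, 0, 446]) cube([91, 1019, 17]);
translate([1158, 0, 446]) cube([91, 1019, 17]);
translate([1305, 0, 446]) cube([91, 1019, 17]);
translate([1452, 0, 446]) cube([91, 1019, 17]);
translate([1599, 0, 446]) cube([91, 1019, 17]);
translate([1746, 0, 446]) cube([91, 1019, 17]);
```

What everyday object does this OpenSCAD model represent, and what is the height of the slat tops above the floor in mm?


A bed frame. The slat-top height is 463 mm.

Four posts, four rails, and a row of slats — a bed frame. Slats sit on the rails at z = 247 + 199 = 446; with slat thickness 17, the top is 463 mm.


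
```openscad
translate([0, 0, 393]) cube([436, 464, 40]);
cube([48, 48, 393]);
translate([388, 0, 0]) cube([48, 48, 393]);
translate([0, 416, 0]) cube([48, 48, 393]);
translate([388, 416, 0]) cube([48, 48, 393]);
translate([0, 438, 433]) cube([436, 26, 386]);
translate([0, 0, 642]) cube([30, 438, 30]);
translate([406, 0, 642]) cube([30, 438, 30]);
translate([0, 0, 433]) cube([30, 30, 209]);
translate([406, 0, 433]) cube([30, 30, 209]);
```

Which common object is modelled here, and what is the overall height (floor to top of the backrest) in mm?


A chair. The overall height is 819 mm.

A slab on four corner posts with a tall panel at the back — a chair. The seat slab sits at z = 393 with thickness 40, and the 386 mm backrest starts at the seat top, so the overall height is 393 + 40 + 386 = 819 mm.


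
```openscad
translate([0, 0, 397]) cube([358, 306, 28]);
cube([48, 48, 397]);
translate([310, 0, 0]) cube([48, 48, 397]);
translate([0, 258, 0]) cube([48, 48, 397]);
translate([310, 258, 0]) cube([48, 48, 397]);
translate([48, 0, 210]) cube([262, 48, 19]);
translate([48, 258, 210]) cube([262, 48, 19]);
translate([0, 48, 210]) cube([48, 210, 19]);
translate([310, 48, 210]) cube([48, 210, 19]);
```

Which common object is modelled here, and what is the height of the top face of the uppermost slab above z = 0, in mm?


A stool. The seat height is 425 mm.

A 358×306×28 slab at z = 397 on four corner posts — a stool. The seat top is 397 + 28 = 425 mm.


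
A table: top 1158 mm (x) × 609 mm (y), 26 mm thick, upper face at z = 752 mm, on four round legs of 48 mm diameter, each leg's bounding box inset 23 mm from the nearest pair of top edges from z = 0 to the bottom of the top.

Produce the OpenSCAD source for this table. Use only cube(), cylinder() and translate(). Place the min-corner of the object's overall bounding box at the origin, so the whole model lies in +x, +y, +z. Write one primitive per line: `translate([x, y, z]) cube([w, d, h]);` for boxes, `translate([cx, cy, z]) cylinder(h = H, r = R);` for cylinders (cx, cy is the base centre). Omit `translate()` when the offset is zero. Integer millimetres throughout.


// leg_h = 752 - 26 = 726
translate([0, 0, 726]) cube([1158, 609, 26]);
translate([47, 47, 0]) cylinder(h = 726, r = 24);
translate([1111, 47, 0]) cylinder(h = 726, r = 24);
translate([47, 562, 0]) cylinder(h = 726, r = 24);
translate([1111, 562, 0]) cylinder(h = 726, r = 24);


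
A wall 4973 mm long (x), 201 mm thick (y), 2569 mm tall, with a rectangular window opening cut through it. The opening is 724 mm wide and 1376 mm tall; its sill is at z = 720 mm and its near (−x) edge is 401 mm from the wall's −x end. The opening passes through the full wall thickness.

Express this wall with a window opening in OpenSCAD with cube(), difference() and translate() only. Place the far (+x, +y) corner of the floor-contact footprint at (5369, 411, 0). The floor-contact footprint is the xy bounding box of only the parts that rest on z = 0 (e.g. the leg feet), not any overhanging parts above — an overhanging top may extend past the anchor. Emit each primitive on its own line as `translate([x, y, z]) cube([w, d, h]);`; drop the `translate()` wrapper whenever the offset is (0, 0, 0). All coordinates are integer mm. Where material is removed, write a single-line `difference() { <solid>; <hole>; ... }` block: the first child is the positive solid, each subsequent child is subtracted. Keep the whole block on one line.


difference() { translate([396, 210, 0]) cube([4973, 201, 2569]); translate([797, 210, 720]) cube([724, 201, 1376]); }


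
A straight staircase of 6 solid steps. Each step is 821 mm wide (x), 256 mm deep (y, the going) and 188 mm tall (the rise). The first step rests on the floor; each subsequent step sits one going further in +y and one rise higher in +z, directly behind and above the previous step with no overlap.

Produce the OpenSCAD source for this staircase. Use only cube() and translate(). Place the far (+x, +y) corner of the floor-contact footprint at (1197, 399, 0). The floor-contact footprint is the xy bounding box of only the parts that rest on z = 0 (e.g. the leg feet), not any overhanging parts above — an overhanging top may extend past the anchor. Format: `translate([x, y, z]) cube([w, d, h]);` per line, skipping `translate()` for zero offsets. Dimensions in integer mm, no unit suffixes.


translate([376, 143, 0]) cube([821, 256, 188]);
translate([376, 399, 188]) cube([821, 256, 188]);
translate([376, 655, 376]) cube([821, 256, 188]);
translate([376, 911, 564]) cube([821, 256, 188]);
translate([376, 1167, 752]) cube([821, 256, 188]);
translate([376, 1423, 940]) cube([821, 256, 188]);


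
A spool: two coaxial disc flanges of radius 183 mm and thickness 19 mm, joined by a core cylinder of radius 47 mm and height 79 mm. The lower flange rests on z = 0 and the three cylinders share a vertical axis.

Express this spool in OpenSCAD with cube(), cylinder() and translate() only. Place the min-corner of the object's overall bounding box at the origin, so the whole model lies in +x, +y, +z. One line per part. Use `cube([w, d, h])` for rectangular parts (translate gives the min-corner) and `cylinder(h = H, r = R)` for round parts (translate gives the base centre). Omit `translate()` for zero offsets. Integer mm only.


translate([183, 183, 0]) cylinder(h = 19, r = 183);
translate([183, 183, 19]) cylinder(h = 79, r = 47);
translate([183, 183, 98]) cylinder(h = 19, r = 183);


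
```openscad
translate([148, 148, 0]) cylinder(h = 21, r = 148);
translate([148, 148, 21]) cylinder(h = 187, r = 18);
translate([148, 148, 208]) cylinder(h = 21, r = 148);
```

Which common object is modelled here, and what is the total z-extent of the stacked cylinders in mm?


A spool. The overall height is 229 mm.

Three coaxial cylinders, large–small–large — a spool. Two 21 mm flanges and a 187 mm core give 21 + 187 + 21 = 229 mm.


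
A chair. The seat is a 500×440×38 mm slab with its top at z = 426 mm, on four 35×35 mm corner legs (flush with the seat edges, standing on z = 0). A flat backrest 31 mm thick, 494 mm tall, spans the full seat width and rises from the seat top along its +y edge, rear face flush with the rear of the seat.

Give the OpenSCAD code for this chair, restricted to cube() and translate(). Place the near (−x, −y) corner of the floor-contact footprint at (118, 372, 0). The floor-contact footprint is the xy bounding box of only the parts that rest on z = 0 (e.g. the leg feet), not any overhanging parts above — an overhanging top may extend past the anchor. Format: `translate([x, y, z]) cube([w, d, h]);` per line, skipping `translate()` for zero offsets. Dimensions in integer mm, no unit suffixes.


translate([118, 372, 388]) cube([500, 440, 38]);
translate([118, 372, 0]) cube([35, 35, 388]);
translate([583, 372, 0]) cube([35, 35, 388]);
translate([118, 777, 0]) cube([35, 35, 388]);
translate([583, 777, 0]) cube([35, 35, 388]);
translate([118, 781, 426]) cube([500, 31, 494]);


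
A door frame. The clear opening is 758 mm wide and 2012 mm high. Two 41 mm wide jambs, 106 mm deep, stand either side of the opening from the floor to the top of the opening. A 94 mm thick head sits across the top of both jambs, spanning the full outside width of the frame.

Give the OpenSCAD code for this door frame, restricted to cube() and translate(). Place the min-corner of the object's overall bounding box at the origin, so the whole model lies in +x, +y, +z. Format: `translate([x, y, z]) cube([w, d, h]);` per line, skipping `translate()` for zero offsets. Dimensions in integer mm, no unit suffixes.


cube([41, 106, 2012]);
translate([799, 0, 0]) cube([41, 106, 2012]);
translate([0, 0, 2012]) cube([840, 106, 94]);


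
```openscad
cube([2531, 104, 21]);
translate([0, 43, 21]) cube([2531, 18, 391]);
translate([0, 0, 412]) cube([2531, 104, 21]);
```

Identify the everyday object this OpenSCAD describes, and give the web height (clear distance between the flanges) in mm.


An I-beam. The web height is 391 mm.

Two wide flanges with a thin centred web — an I-beam. Overall 433 mm minus two 21 mm flanges gives a web of 433 − 2·21 = 391 mm.


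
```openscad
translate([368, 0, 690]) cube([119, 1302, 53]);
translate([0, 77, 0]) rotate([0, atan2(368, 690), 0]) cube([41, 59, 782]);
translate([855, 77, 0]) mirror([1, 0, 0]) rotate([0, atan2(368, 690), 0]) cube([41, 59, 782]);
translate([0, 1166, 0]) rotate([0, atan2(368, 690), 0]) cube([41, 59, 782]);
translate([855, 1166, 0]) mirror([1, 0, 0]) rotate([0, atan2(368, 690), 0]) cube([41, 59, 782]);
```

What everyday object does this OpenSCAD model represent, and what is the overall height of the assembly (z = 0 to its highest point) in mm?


A sawhorse. The overall height is 743 mm.

A beam across two mirrored pairs of raked legs — a sawhorse. The beam's underside is at z = 690 (matching the legs' vertical rise in atan2(368, 690)) and the beam is 53 mm tall, so its top is at 690 + 53 = 743 mm. The raked legs top out at the beam's underside, so that is the highest point.


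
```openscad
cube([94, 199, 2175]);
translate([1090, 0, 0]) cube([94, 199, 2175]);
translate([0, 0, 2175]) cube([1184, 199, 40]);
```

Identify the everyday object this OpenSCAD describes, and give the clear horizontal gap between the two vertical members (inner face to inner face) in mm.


A door frame. The clear opening width is 996 mm.

Two 2175 mm tall posts with a header on top — a door frame. The left jamb is 94 mm wide at x = 0; the right jamb starts at x = 1090. The clear opening is 1090 − 94 = 996 mm.


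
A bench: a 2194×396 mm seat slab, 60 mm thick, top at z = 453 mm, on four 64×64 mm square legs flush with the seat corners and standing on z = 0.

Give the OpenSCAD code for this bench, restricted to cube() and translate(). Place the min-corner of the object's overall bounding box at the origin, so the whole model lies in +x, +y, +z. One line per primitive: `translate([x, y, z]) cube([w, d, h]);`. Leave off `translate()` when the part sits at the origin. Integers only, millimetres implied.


translate([0, 0, 393]) cube([2194, 396, 60]);
cube([64, 64, 393]);
translate([0, 332, 0]) cube([64, 64, 393]);
translate([2130, 0, 0]) cube([64, 64, 393]);
translate([2130, 332, 0]) cube([64, 64, 393]);


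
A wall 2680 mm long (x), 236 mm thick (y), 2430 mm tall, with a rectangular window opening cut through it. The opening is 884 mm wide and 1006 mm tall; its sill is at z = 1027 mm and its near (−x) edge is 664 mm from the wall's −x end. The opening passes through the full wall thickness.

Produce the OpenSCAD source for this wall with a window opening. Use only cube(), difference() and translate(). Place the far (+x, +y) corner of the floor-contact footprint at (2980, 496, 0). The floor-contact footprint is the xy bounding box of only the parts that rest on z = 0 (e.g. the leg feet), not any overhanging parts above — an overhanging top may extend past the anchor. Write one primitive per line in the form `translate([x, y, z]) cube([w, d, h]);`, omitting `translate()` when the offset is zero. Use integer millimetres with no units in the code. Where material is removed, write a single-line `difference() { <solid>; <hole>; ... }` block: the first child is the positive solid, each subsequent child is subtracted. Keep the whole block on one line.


difference() { translate([300, 260, 0]) cube([2680, 236, 2430]); translate([964, 260, 1027]) cube([884, 236, 1006]); }


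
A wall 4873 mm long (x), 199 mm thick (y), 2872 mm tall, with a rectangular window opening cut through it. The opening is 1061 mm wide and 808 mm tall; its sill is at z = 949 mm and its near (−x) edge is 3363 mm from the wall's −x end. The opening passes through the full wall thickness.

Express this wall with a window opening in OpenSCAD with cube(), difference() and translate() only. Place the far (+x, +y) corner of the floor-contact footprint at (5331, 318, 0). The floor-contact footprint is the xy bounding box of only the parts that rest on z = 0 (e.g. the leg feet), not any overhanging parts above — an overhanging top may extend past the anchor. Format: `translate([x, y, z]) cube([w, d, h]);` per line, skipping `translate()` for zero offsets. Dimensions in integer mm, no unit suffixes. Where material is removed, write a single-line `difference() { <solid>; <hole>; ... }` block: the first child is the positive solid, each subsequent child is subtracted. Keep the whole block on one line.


difference() { translate([458, 119, 0]) cube([4873, 199, 2872]); translate([3821, 119, 949]) cube([1061, 199, 808]); }


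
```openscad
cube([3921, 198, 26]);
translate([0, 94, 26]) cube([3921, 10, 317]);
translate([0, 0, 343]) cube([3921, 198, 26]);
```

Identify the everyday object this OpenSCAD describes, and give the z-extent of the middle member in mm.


An I-beam. The web height is 317 mm.

Two wide flanges with a thin centred web — an I-beam. Overall 369 mm minus two 26 mm flanges gives a web of 369 − 2·26 = 317 mm.


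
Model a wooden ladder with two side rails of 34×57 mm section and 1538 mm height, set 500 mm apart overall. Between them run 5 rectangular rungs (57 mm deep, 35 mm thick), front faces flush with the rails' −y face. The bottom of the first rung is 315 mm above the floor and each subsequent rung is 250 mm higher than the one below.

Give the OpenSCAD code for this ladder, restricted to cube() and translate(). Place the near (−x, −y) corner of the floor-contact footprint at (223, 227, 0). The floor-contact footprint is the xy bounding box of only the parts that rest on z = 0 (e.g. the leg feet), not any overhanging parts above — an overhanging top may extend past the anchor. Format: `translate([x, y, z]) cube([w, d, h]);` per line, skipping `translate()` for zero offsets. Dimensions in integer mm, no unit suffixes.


translate([223, 227, 0]) cube([34, 57, 1538]);
translate([689, 227, 0]) cube([34, 57, 1538]);
translate([257, 227, 315]) cube([432, 57, 35]);
translate([257, 227, 565]) cube([432, 57, 35]);
translate([257, 227, 815]) cube([432, 57, 35]);
translate([257, 227, 1065]) cube([432, 57, 35]);
translate([257, 227, 1315]) cube([432, 57, 35]);


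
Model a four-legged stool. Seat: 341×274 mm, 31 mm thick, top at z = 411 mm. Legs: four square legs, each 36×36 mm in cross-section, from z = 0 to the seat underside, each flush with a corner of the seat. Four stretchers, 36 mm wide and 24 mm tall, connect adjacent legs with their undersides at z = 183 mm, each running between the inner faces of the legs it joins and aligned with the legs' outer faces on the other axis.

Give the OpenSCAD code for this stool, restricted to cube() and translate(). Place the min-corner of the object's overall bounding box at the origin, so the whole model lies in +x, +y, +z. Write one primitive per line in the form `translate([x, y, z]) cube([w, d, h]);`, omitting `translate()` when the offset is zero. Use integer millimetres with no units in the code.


// leg_h = 411 - 31 = 380
// stretcher span = 341 - 2*36 = 269
translate([0, 0, 380]) cube([341, 274, 31]);
cube([36, 36, 380]);
translate([305, 0, 0]) cube([36, 36, 380]);
translate([0, 238, 0]) cube([36, 36, 380]);
translate([305, 238, 0]) cube([36, 36, 380]);
translate([36, 0, 183]) cube([269, 36, 24]);
translate([36, 238, 183]) cube([269, 36, 24]);
translate([0, 36, 183]) cube([36, 202, 24]);
translate([305, 36, 183]) cube([36, 202, 24]);


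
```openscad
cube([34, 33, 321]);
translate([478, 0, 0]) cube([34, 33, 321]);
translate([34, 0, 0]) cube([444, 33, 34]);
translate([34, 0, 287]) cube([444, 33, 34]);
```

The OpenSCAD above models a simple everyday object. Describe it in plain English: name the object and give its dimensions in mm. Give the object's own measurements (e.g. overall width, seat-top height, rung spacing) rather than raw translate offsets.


A rectangular picture frame lying in the x–z plane (depth along y). The opening is 444 mm wide (x) by 253 mm tall (z), surrounded by a border 34 mm wide on all four sides. The frame is 33 mm deep and is made of two full-height vertical stiles with two horizontal rails fitted between them.


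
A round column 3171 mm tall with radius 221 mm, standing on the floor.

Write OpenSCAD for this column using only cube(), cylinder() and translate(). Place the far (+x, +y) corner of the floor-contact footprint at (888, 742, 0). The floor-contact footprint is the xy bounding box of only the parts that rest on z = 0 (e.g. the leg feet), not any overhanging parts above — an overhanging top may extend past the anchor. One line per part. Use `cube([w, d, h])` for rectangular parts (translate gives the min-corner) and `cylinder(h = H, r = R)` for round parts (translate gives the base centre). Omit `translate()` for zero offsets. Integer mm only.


translate([667, 521, 0]) cylinder(h = 3171, r = 221);


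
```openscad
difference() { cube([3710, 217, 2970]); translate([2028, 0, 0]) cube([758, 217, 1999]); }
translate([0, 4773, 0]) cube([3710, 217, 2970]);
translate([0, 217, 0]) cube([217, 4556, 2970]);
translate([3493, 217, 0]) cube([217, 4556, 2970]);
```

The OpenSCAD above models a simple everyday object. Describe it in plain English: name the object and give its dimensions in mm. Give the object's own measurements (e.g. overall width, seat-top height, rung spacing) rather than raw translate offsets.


A single room: four walls, each 2970 mm tall and 217 mm thick, enclosing an outside footprint 3710×4990 mm (x × y), no floor or roof. The front and back walls (−y and +y sides) run the full x-width; the side walls fit between their inner faces. A door opening 758 mm wide and 1999 mm tall is cut through the front wall from the floor up, its −x edge 2028 mm from the wall's −x end.


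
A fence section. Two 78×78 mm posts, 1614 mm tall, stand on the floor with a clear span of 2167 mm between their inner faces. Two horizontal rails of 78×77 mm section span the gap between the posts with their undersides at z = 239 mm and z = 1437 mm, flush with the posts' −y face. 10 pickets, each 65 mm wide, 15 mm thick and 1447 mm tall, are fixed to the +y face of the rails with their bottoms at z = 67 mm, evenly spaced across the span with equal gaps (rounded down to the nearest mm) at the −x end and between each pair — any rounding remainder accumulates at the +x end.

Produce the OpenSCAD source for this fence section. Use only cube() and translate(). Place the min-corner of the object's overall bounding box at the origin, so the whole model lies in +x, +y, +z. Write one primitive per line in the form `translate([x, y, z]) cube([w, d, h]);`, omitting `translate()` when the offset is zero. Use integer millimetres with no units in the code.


cube([78, 78, 1614]);
translate([2245, 0, 0]) cube([78, 78, 1614]);
translate([78, 0, 239]) cube([2167, 78, 77]);
translate([78, 0, 1437]) cube([2167, 78, 77]);
translate([215, 78, 67]) cube([65, 15, 1447]);
translate([417, 78, 67]) cube([65, 15, 1447]);
translate([619, 78, 67]) cube([65, 15, 1447]);
translate([821, 78, 67]) cube([65, 15, 1447]);
translate([1023, 78, 67]) cube([65, 15, 1447]);
translate([1225, 78, 67]) cube([65, 15, 1447]);
translate([1427, 78, 67]) cube([65, 15, 1447]);
translate([1629, 78, 67]) cube([65, 15, 1447]);
translate([1831, 78, 67]) cube([65, 15, 1447]);
translate([2033, 78, 67]) cube([65, 15, 1447]);


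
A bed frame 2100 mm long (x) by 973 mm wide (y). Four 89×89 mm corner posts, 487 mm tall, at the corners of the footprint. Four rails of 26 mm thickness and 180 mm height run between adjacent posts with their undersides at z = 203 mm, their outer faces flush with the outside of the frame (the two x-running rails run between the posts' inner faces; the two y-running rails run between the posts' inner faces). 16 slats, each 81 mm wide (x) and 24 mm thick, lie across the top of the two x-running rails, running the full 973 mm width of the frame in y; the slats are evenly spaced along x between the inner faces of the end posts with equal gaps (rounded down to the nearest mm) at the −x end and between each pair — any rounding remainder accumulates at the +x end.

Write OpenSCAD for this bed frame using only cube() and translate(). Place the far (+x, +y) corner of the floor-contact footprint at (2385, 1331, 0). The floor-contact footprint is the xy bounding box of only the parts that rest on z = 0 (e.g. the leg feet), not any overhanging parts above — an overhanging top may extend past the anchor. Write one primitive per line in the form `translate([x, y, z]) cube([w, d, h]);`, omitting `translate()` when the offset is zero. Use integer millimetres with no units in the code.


translate([285, 358, 0]) cube([89, 89, 487]);
translate([285, 1242, 0]) cube([89, 89, 487]);
translate([2296, 358, 0]) cube([89, 89, 487]);
translate([2296, 1242, 0]) cube([89, 89, 487]);
translate([374, 358, 203]) cube([1922, 26, 180]);
translate([374, 1305, 203]) cube([1922, 26, 180]);
translate([285, 447, 203]) cube([26, 795, 180]);
translate([2359, 447, 203]) cube([26, 795, 180]);
translate([410, 358, 383]) cube([81, 973, 24]);
translate([527, 358, 383]) cube([81, 973, 24]);
translate([644, 358, 383]) cube([81, 973, 24]);
translate([761, 358, 383]) cube([81, 973, 24]);
translate([878, 358, 383]) cube([81, 973, 24]);
translate([995, 358, 383]) cube([81, 973, 24]);
translate([1112, 358, 383]) cube([81, 973, 24]);
translate([1229, 358, 383]) cube([81, 973, 24]);
translate([1346, 358, 383]) cube([81, 973, 24]);
translate([1463, 358, 383]) cube([81, 973, 24]);
translate([1580, 358, 383]) cube([81, 973, 24]);
translate([1697, 358, 383]) cube([81, 973, 24]);
translate([1814, 358, 383]) cube([81, 973, 24]);
translate([1931, 358, 383]) cube([81, 973, 24]);
translate([2048, 358, 383]) cube([81, 973, 24]);
translate([2165, 358, 383]) cube([81, 973, 24]);


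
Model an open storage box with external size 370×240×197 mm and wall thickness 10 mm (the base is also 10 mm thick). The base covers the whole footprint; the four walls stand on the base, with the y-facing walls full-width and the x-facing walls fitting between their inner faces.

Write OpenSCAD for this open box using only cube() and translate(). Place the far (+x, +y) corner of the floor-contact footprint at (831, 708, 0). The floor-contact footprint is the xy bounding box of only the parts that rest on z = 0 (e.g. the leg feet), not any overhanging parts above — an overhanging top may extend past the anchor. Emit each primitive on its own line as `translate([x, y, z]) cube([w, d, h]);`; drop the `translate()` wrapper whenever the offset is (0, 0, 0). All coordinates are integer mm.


translate([461, 468, 0]) cube([370, 240, 10]);
translate([461, 468, 10]) cube([370, 10, 187]);
translate([461, 698, 10]) cube([370, 10, 187]);
translate([461, 478, 10]) cube([10, 220, 187]);
translate([821, 478, 10]) cube([10, 220, 187]);


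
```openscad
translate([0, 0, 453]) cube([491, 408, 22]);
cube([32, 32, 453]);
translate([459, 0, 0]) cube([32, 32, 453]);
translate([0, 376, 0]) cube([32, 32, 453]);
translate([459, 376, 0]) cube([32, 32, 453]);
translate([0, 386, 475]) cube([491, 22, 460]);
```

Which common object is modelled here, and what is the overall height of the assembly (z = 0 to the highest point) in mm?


A chair. The overall height is 935 mm.

A slab on four corner posts with a tall panel at the back — a chair. The seat slab sits at z = 453 with thickness 22, and the 460 mm backrest starts at the seat top, so the overall height is 453 + 22 + 460 = 935 mm.
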